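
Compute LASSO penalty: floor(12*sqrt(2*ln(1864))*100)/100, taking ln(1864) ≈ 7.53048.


ln(1864) ≈ 7.53048.
2*ln(n) ≈ 15.06096.
sqrt(2*ln(n)) ≈ sqrt(15.06096) ≈ 3.880845.
lambda ≈ 12*3.880845 = 46.57014.
floor(lambda*100)/100 = 46.57.

46.57


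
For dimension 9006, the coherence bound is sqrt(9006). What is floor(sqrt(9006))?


94^2 = 8836 <= 9006 < 9025 = 95^2, so 94 <= sqrt(9006) < 95.
floor(sqrt(9006)) = 94.

94


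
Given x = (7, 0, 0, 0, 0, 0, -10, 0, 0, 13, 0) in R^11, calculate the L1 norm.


Non-zero entries: [(0, 7), (6, -10), (9, 13)]
Absolute values: [7, 10, 13]
||x||_1 = sum = 30.

30


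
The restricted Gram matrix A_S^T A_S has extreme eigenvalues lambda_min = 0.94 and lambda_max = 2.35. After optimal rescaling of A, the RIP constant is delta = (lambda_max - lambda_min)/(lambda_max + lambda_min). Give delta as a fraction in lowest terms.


lambda_max - lambda_min = 2.35 - 0.94 = 1.41.
lambda_max + lambda_min = 2.35 + 0.94 = 3.29.
delta = 1.41/3.29 = 141/329 = 3/7.

3/7


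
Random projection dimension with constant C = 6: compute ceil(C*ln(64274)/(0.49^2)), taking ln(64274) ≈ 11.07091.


ln(64274) ≈ 11.07091.
eps^2 = 0.49^2 = 0.2401.
C*ln(N)/eps^2 ≈ 6*11.07091/0.2401 ≈ 276.6575.
m = ceil(276.6575) = 277.

277


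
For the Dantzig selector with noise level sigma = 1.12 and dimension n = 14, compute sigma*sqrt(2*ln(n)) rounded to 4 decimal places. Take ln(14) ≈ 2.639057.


ln(14) ≈ 2.639057.
2*ln(n) ≈ 5.278114.
sqrt(2*ln(n)) ≈ sqrt(5.278114) ≈ 2.297415.
threshold ≈ 1.12*2.297415 = 2.5731048 ≈ 2.5731.

2.5731


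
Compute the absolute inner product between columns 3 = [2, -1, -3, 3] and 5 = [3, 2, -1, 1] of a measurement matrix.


Inner product: 2*3 + -1*2 + -3*-1 + 3*1
Products: [6, -2, 3, 3]
Sum = 10.
|dot| = 10.

10


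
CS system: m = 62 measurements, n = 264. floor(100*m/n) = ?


100*m/n = 100*62/264 ≈ 23.4848.
floor = 23.

23


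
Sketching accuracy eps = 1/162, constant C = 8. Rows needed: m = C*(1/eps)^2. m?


1/eps = 162.
(1/eps)^2 = 26244.
m = 8*26244 = 209952.

209952


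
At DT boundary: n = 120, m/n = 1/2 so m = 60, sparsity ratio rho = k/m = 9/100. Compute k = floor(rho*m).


m = 1/2*120 = 60.
rho = 9/100.
rho*m = 9/100*60 = 5.4.
k = floor(5.4) = 5.

5


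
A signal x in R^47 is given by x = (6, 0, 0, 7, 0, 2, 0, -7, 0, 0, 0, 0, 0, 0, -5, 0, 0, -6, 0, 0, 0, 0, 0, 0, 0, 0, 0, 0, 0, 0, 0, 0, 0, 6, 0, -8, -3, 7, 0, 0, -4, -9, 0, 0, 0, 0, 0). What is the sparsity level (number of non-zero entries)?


Non-zero positions: [0, 3, 5, 7, 14, 17, 33, 35, 36, 37, 40, 41].
Sparsity = 12.

12


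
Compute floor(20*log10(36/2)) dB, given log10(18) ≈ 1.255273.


||x||/||e|| = 36/2 = 18.
log10(18) ≈ 1.255273.
20*log10(||x||/||e||) ≈ 20*1.255273 = 25.10546.
floor(25.10546) = 25.

25


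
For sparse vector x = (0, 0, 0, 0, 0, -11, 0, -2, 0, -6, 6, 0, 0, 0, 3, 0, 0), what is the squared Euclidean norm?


Non-zero entries: [(5, -11), (7, -2), (9, -6), (10, 6), (14, 3)]
Squares: [121, 4, 36, 36, 9]
||x||_2^2 = sum = 206.

206


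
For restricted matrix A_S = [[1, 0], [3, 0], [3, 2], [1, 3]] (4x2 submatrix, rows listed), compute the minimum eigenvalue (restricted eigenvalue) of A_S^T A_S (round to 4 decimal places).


A_S^T A_S = [[20, 9], [9, 13]].
trace = 33.
det = 179.
disc = trace^2 - 4*det = 1089 - 4*179 = 373.
sqrt(373) ≈ 19.313208.
lam_min = (33 - sqrt(373))/2 ≈ (33 - 19.313208)/2 = 6.843396 ≈ 6.8434.

6.8434


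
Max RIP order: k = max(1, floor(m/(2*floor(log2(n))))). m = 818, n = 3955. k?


floor(log2(3955)) = 11.
2*11 = 22.
m/(2*floor(log2(n))) = 818/22 ≈ 37.1818.
floor = 37.
k = max(1, 37) = 37.

37


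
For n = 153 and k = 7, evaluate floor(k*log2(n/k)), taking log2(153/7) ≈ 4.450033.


log2(n/k) = log2(153/7) ≈ 4.450033.
k*log2(n/k) ≈ 7*4.450033 = 31.150231.
floor(31.150231) = 31.

31


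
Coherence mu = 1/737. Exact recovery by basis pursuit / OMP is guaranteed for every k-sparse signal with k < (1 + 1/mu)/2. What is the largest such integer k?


1/mu = 737.
1 + 1/mu = 738.
(1 + 1/mu)/2 = 369 is an integer and the inequality is strict, so k_max = 369 - 1 = 368.

368


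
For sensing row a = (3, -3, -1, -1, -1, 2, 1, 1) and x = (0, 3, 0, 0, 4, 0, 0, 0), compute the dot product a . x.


Non-zero terms: ['-3*3', '-1*4']
Products: [-9, -4]
y = sum = -13.

-13


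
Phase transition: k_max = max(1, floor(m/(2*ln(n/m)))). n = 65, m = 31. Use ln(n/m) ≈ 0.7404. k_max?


n/m = 65/31.
ln(n/m) ≈ 0.7404.
2*ln(n/m) ≈ 1.4808.
m/(2*ln(n/m)) ≈ 31/1.4808 ≈ 20.9346.
floor = 20.
k_max = max(1, 20) = 20.

20


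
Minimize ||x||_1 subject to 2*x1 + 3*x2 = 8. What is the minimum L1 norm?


Axis intercepts:
  x1 = 4, x2 = 0: L1 = 4
  x1 = 0, x2 = 8/3: L1 = 8/3
x* = (0, 8/3)
||x*||_1 = 8/3.

8/3


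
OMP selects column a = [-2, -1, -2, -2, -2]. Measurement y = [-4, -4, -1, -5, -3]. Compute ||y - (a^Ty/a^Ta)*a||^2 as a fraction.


a^T a = 17.
a^T y = 30.
coeff = 30/17 = 30/17.
||r||^2 = 239/17.

239/17


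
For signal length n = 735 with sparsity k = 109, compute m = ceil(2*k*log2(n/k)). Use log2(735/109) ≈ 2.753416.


log2(n/k) = log2(735/109) ≈ 2.753416.
2*k*log2(n/k) ≈ 2*109*2.753416 = 600.244688.
m = ceil(600.244688) = 601.

601


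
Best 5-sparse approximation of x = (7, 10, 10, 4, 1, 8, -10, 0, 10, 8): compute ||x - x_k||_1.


Sorted |x_i| descending: [10, 10, 10, 10, 8, 8, 7, 4, 1, 0]
Keep top 5: [10, 10, 10, 10, 8]
Tail entries: [8, 7, 4, 1, 0]
L1 error = sum of tail = 20.

20


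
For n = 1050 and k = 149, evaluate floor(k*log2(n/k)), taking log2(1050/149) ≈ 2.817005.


log2(n/k) = log2(1050/149) ≈ 2.817005.
k*log2(n/k) ≈ 149*2.817005 = 419.733745.
floor(419.733745) = 419.

419


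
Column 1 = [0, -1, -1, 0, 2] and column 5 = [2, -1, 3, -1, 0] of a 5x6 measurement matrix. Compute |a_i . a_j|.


Inner product: 0*2 + -1*-1 + -1*3 + 0*-1 + 2*0
Products: [0, 1, -3, 0, 0]
Sum = -2.
|dot| = 2.

2


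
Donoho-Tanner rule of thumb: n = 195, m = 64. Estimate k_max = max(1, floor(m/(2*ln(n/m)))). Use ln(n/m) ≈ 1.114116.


n/m = 195/64.
ln(n/m) ≈ 1.114116.
2*ln(n/m) ≈ 2.228232.
m/(2*ln(n/m)) ≈ 64/2.228232 ≈ 28.7223.
floor = 28.
k_max = max(1, 28) = 28.

28


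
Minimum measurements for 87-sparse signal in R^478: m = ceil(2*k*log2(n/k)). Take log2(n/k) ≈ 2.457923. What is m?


log2(n/k) = log2(478/87) ≈ 2.457923.
2*k*log2(n/k) ≈ 2*87*2.457923 = 427.678602.
m = ceil(427.678602) = 428.

428


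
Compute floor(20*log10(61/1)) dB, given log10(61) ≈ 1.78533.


||x||/||e|| = 61/1 = 61.
log10(61) ≈ 1.78533.
20*log10(||x||/||e||) ≈ 20*1.78533 = 35.7066.
floor(35.7066) = 35.

35


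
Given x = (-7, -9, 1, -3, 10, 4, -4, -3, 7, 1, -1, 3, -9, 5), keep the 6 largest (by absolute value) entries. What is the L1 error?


Sorted |x_i| descending: [10, 9, 9, 7, 7, 5, 4, 4, 3, 3, 3, 1, 1, 1]
Keep top 6: [10, 9, 9, 7, 7, 5]
Tail entries: [4, 4, 3, 3, 3, 1, 1, 1]
L1 error = sum of tail = 20.

20


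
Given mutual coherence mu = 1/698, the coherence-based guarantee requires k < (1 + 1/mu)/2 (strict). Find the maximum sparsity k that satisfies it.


1/mu = 698.
1 + 1/mu = 699.
(1 + 1/mu)/2 = 349.5 is not an integer, so k_max = floor(349.5) = 349.

349


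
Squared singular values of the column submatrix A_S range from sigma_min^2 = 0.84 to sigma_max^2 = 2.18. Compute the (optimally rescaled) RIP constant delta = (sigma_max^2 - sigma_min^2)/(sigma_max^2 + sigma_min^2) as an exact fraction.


lambda_max - lambda_min = 2.18 - 0.84 = 1.34.
lambda_max + lambda_min = 2.18 + 0.84 = 3.02.
delta = 1.34/3.02 = 134/302 = 67/151.

67/151


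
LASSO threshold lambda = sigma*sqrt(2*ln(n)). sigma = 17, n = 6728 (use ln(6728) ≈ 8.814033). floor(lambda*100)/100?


ln(6728) ≈ 8.814033.
2*ln(n) ≈ 17.628066.
sqrt(2*ln(n)) ≈ sqrt(17.628066) ≈ 4.198579.
lambda ≈ 17*4.198579 = 71.375843.
floor(lambda*100)/100 = 71.37.

71.37


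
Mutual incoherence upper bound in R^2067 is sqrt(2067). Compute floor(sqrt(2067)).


45^2 = 2025 <= 2067 < 2116 = 46^2, so 45 <= sqrt(2067) < 46.
floor(sqrt(2067)) = 45.

45


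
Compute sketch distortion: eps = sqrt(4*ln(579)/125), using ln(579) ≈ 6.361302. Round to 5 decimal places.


ln(579) ≈ 6.361302.
4*ln(N)/m ≈ 4*6.361302/125 ≈ 0.20356166.
eps = sqrt(0.20356166) ≈ 0.4511781 ≈ 0.45118.

0.45118


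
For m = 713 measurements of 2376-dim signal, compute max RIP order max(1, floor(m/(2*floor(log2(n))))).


floor(log2(2376)) = 11.
2*11 = 22.
m/(2*floor(log2(n))) = 713/22 ≈ 32.4091.
floor = 32.
k = max(1, 32) = 32.

32


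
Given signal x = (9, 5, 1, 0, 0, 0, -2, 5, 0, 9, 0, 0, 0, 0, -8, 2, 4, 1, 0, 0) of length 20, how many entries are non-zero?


Non-zero positions: [0, 1, 2, 6, 7, 9, 14, 15, 16, 17].
Sparsity = 10.

10


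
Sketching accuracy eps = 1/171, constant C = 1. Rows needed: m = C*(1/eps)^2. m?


1/eps = 171.
(1/eps)^2 = 29241.
m = 1*29241 = 29241.

29241


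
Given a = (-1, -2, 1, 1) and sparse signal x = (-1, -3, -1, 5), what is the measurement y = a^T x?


Non-zero terms: ['-1*-1', '-2*-3', '1*-1', '1*5']
Products: [1, 6, -1, 5]
y = sum = 11.

11


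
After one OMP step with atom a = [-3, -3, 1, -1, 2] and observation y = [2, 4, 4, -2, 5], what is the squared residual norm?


a^T a = 24.
a^T y = -2.
coeff = -2/24 = -1/12.
||r||^2 = 389/6.

389/6


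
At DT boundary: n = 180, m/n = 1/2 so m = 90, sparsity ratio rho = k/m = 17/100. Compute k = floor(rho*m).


m = 1/2*180 = 90.
rho = 17/100.
rho*m = 17/100*90 = 15.3.
k = floor(15.3) = 15.

15


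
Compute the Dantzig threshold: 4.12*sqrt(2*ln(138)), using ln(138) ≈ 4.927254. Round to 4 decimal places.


ln(138) ≈ 4.927254.
2*ln(n) ≈ 9.854508.
sqrt(2*ln(n)) ≈ sqrt(9.854508) ≈ 3.139189.
threshold ≈ 4.12*3.139189 = 12.93345868 ≈ 12.9335.

12.9335


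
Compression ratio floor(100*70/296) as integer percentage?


100*m/n = 100*70/296 ≈ 23.6486.
floor = 23.

23


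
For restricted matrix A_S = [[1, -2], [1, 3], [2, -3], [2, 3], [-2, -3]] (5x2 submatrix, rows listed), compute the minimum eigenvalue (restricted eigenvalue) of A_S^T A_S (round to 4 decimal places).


A_S^T A_S = [[14, 7], [7, 40]].
trace = 54.
det = 511.
disc = trace^2 - 4*det = 2916 - 4*511 = 872.
sqrt(872) ≈ 29.529646.
lam_min = (54 - sqrt(872))/2 ≈ (54 - 29.529646)/2 = 12.235177 ≈ 12.2352.

12.2352


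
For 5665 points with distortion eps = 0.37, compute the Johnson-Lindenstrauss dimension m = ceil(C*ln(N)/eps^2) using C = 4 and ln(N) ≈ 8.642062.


ln(5665) ≈ 8.642062.
eps^2 = 0.37^2 = 0.1369.
C*ln(N)/eps^2 ≈ 4*8.642062/0.1369 ≈ 252.5073.
m = ceil(252.5073) = 253.

253


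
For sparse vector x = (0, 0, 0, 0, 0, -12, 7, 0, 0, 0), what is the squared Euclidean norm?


Non-zero entries: [(5, -12), (6, 7)]
Squares: [144, 49]
||x||_2^2 = sum = 193.

193


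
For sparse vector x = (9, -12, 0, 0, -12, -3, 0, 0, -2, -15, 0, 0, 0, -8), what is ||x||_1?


Non-zero entries: [(0, 9), (1, -12), (4, -12), (5, -3), (8, -2), (9, -15), (13, -8)]
Absolute values: [9, 12, 12, 3, 2, 15, 8]
||x||_1 = sum = 61.

61


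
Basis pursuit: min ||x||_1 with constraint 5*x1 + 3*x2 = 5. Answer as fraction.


Axis intercepts:
  x1 = 1, x2 = 0: L1 = 1
  x1 = 0, x2 = 5/3: L1 = 5/3
x* = (1, 0)
||x*||_1 = 1.

1


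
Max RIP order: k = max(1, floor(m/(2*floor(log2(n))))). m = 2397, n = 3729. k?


floor(log2(3729)) = 11.
2*11 = 22.
m/(2*floor(log2(n))) = 2397/22 ≈ 108.9545.
floor = 108.
k = max(1, 108) = 108.

108


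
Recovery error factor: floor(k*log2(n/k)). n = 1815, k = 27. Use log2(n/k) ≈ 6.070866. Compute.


log2(n/k) = log2(1815/27) ≈ 6.070866.
k*log2(n/k) ≈ 27*6.070866 = 163.913382.
floor(163.913382) = 163.

163


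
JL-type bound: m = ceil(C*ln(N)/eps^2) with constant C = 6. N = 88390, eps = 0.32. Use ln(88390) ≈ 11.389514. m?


ln(88390) ≈ 11.389514.
eps^2 = 0.32^2 = 0.1024.
C*ln(N)/eps^2 ≈ 6*11.389514/0.1024 ≈ 667.3543.
m = ceil(667.3543) = 668.

668


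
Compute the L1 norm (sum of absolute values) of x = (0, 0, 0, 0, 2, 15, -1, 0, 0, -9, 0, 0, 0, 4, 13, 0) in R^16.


Non-zero entries: [(4, 2), (5, 15), (6, -1), (9, -9), (13, 4), (14, 13)]
Absolute values: [2, 15, 1, 9, 4, 13]
||x||_1 = sum = 44.

44


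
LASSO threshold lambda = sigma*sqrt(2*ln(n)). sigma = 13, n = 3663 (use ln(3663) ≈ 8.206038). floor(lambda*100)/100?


ln(3663) ≈ 8.206038.
2*ln(n) ≈ 16.412076.
sqrt(2*ln(n)) ≈ sqrt(16.412076) ≈ 4.051182.
lambda ≈ 13*4.051182 = 52.665366.
floor(lambda*100)/100 = 52.66.

52.66


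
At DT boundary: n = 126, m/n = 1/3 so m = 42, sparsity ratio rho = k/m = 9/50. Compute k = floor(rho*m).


m = 1/3*126 = 42.
rho = 9/50.
rho*m = 9/50*42 = 7.56.
k = floor(7.56) = 7.

7


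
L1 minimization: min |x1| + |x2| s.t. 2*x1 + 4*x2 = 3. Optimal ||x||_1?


Axis intercepts:
  x1 = 3/2, x2 = 0: L1 = 3/2
  x1 = 0, x2 = 3/4: L1 = 3/4
x* = (0, 3/4)
||x*||_1 = 3/4.

3/4


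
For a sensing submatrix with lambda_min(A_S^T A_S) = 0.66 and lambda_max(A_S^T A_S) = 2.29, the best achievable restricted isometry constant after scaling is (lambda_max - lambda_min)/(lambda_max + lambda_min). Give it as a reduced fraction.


lambda_max - lambda_min = 2.29 - 0.66 = 1.63.
lambda_max + lambda_min = 2.29 + 0.66 = 2.95.
delta = 1.63/2.95 = 163/295.

163/295


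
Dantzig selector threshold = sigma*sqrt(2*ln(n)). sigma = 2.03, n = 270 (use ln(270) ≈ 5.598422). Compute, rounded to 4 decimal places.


ln(270) ≈ 5.598422.
2*ln(n) ≈ 11.196844.
sqrt(2*ln(n)) ≈ sqrt(11.196844) ≈ 3.346169.
threshold ≈ 2.03*3.346169 = 6.79272307 ≈ 6.7927.

6.7927


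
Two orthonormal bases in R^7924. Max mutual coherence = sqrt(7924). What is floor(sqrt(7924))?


89^2 = 7921 <= 7924 < 8100 = 90^2, so 89 <= sqrt(7924) < 90.
floor(sqrt(7924)) = 89.

89


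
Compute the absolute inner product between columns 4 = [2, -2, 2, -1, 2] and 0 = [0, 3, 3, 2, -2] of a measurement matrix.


Inner product: 2*0 + -2*3 + 2*3 + -1*2 + 2*-2
Products: [0, -6, 6, -2, -4]
Sum = -6.
|dot| = 6.

6


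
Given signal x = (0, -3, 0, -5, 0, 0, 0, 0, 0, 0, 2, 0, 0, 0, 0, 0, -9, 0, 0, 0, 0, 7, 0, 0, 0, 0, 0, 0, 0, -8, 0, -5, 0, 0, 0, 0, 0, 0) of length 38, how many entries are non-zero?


Non-zero positions: [1, 3, 10, 16, 21, 29, 31].
Sparsity = 7.

7


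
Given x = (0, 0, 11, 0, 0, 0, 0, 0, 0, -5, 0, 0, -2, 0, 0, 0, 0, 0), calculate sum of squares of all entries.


Non-zero entries: [(2, 11), (9, -5), (12, -2)]
Squares: [121, 25, 4]
||x||_2^2 = sum = 150.

150


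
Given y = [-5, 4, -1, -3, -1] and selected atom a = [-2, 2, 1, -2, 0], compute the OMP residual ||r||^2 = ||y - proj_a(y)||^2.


a^T a = 13.
a^T y = 23.
coeff = 23/13 = 23/13.
||r||^2 = 147/13.

147/13


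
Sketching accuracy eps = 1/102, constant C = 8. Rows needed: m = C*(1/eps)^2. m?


1/eps = 102.
(1/eps)^2 = 10404.
m = 8*10404 = 83232.

83232


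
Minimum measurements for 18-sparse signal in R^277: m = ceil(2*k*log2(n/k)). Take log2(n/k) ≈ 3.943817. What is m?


log2(n/k) = log2(277/18) ≈ 3.943817.
2*k*log2(n/k) ≈ 2*18*3.943817 = 141.977412.
m = ceil(141.977412) = 142.

142


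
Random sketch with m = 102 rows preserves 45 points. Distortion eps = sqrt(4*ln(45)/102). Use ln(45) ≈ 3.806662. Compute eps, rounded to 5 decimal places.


ln(45) ≈ 3.806662.
4*ln(N)/m ≈ 4*3.806662/102 ≈ 0.14928086.
eps = sqrt(0.14928086) ≈ 0.3863688 ≈ 0.38637.

0.38637


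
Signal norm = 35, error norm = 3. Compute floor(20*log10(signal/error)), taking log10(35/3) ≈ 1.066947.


||x||/||e|| = 35/3.
log10(35/3) ≈ 1.066947.
20*log10(||x||/||e||) ≈ 20*1.066947 = 21.33894.
floor(21.33894) = 21.

21


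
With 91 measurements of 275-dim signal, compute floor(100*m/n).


100*m/n = 100*91/275 ≈ 33.0909.
floor = 33.

33


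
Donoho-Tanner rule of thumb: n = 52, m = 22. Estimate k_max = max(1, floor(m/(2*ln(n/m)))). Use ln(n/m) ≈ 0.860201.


n/m = 52/22 = 26/11.
ln(n/m) ≈ 0.860201.
2*ln(n/m) ≈ 1.720402.
m/(2*ln(n/m)) ≈ 22/1.720402 ≈ 12.7877.
floor = 12.
k_max = max(1, 12) = 12.

12


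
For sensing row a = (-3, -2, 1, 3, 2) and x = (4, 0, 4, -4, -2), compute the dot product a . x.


Non-zero terms: ['-3*4', '1*4', '3*-4', '2*-2']
Products: [-12, 4, -12, -4]
y = sum = -24.

-24


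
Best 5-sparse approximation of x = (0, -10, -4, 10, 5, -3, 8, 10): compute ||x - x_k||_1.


Sorted |x_i| descending: [10, 10, 10, 8, 5, 4, 3, 0]
Keep top 5: [10, 10, 10, 8, 5]
Tail entries: [4, 3, 0]
L1 error = sum of tail = 7.

7


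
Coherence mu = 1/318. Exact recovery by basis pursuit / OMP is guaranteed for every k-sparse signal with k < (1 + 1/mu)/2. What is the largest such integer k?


1/mu = 318.
1 + 1/mu = 319.
(1 + 1/mu)/2 = 159.5 is not an integer, so k_max = floor(159.5) = 159.

159


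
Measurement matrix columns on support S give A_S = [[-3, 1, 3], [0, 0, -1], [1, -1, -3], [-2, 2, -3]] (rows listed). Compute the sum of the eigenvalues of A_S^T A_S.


Sum of eigenvalues of A_S^T A_S = trace(A_S^T A_S) = sum of squared column norms of A_S.
A_S^T A_S diagonal: [14, 6, 28].
trace = 14 + 6 + 28 = 48.

48


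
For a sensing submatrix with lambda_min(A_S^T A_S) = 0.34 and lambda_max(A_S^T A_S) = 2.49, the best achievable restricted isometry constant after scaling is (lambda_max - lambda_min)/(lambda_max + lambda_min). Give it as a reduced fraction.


lambda_max - lambda_min = 2.49 - 0.34 = 2.15.
lambda_max + lambda_min = 2.49 + 0.34 = 2.83.
delta = 2.15/2.83 = 215/283.

215/283


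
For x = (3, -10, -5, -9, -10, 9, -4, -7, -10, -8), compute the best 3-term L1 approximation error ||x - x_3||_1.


Sorted |x_i| descending: [10, 10, 10, 9, 9, 8, 7, 5, 4, 3]
Keep top 3: [10, 10, 10]
Tail entries: [9, 9, 8, 7, 5, 4, 3]
L1 error = sum of tail = 45.

45


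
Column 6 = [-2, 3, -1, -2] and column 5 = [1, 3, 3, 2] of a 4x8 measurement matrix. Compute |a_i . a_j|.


Inner product: -2*1 + 3*3 + -1*3 + -2*2
Products: [-2, 9, -3, -4]
Sum = 0.
|dot| = 0.

0


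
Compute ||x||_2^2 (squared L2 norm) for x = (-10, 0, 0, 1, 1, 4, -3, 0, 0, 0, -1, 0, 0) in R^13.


Non-zero entries: [(0, -10), (3, 1), (4, 1), (5, 4), (6, -3), (10, -1)]
Squares: [100, 1, 1, 16, 9, 1]
||x||_2^2 = sum = 128.

128


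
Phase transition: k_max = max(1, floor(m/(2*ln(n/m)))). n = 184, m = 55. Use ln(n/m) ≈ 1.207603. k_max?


n/m = 184/55.
ln(n/m) ≈ 1.207603.
2*ln(n/m) ≈ 2.415206.
m/(2*ln(n/m)) ≈ 55/2.415206 ≈ 22.7724.
floor = 22.
k_max = max(1, 22) = 22.

22


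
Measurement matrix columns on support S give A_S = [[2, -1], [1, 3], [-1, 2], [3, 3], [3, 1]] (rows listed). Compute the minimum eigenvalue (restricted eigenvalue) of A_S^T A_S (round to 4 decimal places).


A_S^T A_S = [[24, 11], [11, 24]].
trace = 48.
det = 455.
disc = trace^2 - 4*det = 2304 - 4*455 = 484.
sqrt(484) = 22.
lam_min = (48 - 22)/2 = 13 = 13.0000.

13.0000


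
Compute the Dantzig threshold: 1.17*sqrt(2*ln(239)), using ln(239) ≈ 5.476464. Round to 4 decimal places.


ln(239) ≈ 5.476464.
2*ln(n) ≈ 10.952928.
sqrt(2*ln(n)) ≈ sqrt(10.952928) ≈ 3.309521.
threshold ≈ 1.17*3.309521 = 3.87213957 ≈ 3.8721.

3.8721


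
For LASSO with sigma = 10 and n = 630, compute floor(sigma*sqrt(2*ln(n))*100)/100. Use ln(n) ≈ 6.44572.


ln(630) ≈ 6.44572.
2*ln(n) ≈ 12.89144.
sqrt(2*ln(n)) ≈ sqrt(12.89144) ≈ 3.590465.
lambda ≈ 10*3.590465 = 35.90465.
floor(lambda*100)/100 = 35.90.

35.90


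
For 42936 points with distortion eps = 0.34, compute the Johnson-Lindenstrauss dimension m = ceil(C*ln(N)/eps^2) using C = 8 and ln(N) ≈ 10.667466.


ln(42936) ≈ 10.667466.
eps^2 = 0.34^2 = 0.1156.
C*ln(N)/eps^2 ≈ 8*10.667466/0.1156 ≈ 738.2329.
m = ceil(738.2329) = 739.

739


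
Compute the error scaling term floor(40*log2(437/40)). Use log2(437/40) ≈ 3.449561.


log2(n/k) = log2(437/40) ≈ 3.449561.
k*log2(n/k) ≈ 40*3.449561 = 137.98244.
floor(137.98244) = 137.

137


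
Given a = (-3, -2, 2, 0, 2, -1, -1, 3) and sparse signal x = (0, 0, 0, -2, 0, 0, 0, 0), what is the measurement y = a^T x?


Non-zero terms: ['0*-2']
Products: [0]
y = sum = 0.

0


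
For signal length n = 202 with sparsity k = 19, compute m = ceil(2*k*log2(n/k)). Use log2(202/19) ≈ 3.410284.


log2(n/k) = log2(202/19) ≈ 3.410284.
2*k*log2(n/k) ≈ 2*19*3.410284 = 129.590792.
m = ceil(129.590792) = 130.

130


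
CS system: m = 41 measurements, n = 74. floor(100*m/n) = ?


100*m/n = 100*41/74 ≈ 55.4054.
floor = 55.

55


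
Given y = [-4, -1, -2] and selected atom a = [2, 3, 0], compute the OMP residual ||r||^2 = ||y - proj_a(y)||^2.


a^T a = 13.
a^T y = -11.
coeff = -11/13 = -11/13.
||r||^2 = 152/13.

152/13


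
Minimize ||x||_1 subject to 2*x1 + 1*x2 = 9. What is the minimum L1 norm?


Axis intercepts:
  x1 = 9/2, x2 = 0: L1 = 9/2
  x1 = 0, x2 = 9: L1 = 9
x* = (9/2, 0)
||x*||_1 = 9/2.

9/2


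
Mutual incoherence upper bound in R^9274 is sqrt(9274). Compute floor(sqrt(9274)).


96^2 = 9216 <= 9274 < 9409 = 97^2, so 96 <= sqrt(9274) < 97.
floor(sqrt(9274)) = 96.

96


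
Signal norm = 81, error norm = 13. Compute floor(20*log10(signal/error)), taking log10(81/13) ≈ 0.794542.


||x||/||e|| = 81/13.
log10(81/13) ≈ 0.794542.
20*log10(||x||/||e||) ≈ 20*0.794542 = 15.89084.
floor(15.89084) = 15.

15


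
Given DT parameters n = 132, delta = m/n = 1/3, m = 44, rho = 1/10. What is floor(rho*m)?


m = 1/3*132 = 44.
rho = 1/10.
rho*m = 1/10*44 = 4.4.
k = floor(4.4) = 4.

4


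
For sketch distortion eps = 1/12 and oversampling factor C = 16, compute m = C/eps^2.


1/eps = 12.
(1/eps)^2 = 144.
m = 16*144 = 2304.

2304


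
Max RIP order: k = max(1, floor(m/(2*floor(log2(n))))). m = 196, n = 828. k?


floor(log2(828)) = 9.
2*9 = 18.
m/(2*floor(log2(n))) = 196/18 ≈ 10.8889.
floor = 10.
k = max(1, 10) = 10.

10


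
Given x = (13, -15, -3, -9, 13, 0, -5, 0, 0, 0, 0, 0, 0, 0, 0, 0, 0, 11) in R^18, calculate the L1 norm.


Non-zero entries: [(0, 13), (1, -15), (2, -3), (3, -9), (4, 13), (6, -5), (17, 11)]
Absolute values: [13, 15, 3, 9, 13, 5, 11]
||x||_1 = sum = 69.

69


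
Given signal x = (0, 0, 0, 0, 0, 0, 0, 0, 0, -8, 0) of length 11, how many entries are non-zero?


Non-zero positions: [9].
Sparsity = 1.

1


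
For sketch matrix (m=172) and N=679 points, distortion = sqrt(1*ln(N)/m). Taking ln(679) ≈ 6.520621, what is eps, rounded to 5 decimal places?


ln(679) ≈ 6.520621.
1*ln(N)/m ≈ 1*6.520621/172 ≈ 0.03791059.
eps = sqrt(0.03791059) ≈ 0.1947064 ≈ 0.19471.

0.19471


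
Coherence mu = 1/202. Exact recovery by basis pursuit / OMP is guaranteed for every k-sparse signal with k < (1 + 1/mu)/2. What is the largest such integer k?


1/mu = 202.
1 + 1/mu = 203.
(1 + 1/mu)/2 = 101.5 is not an integer, so k_max = floor(101.5) = 101.

101


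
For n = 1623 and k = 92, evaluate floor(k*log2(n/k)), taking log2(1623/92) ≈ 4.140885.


log2(n/k) = log2(1623/92) ≈ 4.140885.
k*log2(n/k) ≈ 92*4.140885 = 380.96142.
floor(380.96142) = 380.

380


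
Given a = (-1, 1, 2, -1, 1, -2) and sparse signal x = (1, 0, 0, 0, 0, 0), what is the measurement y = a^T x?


Non-zero terms: ['-1*1']
Products: [-1]
y = sum = -1.

-1


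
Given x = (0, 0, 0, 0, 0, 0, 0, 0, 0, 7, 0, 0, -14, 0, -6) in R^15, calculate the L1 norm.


Non-zero entries: [(9, 7), (12, -14), (14, -6)]
Absolute values: [7, 14, 6]
||x||_1 = sum = 27.

27


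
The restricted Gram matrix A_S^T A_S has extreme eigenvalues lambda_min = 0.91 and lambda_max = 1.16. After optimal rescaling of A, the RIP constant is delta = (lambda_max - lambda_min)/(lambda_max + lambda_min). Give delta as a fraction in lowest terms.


lambda_max - lambda_min = 1.16 - 0.91 = 0.25.
lambda_max + lambda_min = 1.16 + 0.91 = 2.07.
delta = 0.25/2.07 = 25/207.

25/207


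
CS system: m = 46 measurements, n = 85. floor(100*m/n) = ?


100*m/n = 100*46/85 ≈ 54.1176.
floor = 54.

54


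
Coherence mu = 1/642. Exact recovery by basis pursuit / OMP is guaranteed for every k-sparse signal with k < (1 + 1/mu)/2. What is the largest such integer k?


1/mu = 642.
1 + 1/mu = 643.
(1 + 1/mu)/2 = 321.5 is not an integer, so k_max = floor(321.5) = 321.

321


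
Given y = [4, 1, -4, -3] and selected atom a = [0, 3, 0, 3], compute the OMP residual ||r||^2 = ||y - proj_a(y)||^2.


a^T a = 18.
a^T y = -6.
coeff = -6/18 = -1/3.
||r||^2 = 40.

40


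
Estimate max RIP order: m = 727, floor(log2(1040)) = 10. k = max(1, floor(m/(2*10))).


floor(log2(1040)) = 10.
2*10 = 20.
m/(2*floor(log2(n))) = 727/20 ≈ 36.35.
floor = 36.
k = max(1, 36) = 36.

36


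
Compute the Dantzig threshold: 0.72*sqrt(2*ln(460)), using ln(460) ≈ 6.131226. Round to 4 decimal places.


ln(460) ≈ 6.131226.
2*ln(n) ≈ 12.262452.
sqrt(2*ln(n)) ≈ sqrt(12.262452) ≈ 3.501778.
threshold ≈ 0.72*3.501778 = 2.52128016 ≈ 2.5213.

2.5213


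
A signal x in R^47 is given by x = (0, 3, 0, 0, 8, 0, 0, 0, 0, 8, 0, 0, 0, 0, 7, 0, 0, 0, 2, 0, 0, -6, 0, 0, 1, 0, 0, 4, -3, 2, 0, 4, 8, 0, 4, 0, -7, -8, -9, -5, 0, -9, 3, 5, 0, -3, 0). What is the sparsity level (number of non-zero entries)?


Non-zero positions: [1, 4, 9, 14, 18, 21, 24, 27, 28, 29, 31, 32, 34, 36, 37, 38, 39, 41, 42, 43, 45].
Sparsity = 21.

21


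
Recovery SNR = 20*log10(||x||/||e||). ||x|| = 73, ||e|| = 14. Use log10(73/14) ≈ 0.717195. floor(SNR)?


||x||/||e|| = 73/14.
log10(73/14) ≈ 0.717195.
20*log10(||x||/||e||) ≈ 20*0.717195 = 14.3439.
floor(14.3439) = 14.

14


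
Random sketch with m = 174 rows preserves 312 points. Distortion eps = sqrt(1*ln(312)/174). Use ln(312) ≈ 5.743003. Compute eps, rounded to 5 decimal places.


ln(312) ≈ 5.743003.
1*ln(N)/m ≈ 1*5.743003/174 ≈ 0.03300576.
eps = sqrt(0.03300576) ≈ 0.1816749 ≈ 0.18167.

0.18167


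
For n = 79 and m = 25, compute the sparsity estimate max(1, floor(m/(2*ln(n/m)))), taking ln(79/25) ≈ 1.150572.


n/m = 79/25.
ln(n/m) ≈ 1.150572.
2*ln(n/m) ≈ 2.301144.
m/(2*ln(n/m)) ≈ 25/2.301144 ≈ 10.8642.
floor = 10.
k_max = max(1, 10) = 10.

10


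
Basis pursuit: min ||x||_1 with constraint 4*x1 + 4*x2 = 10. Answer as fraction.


Axis intercepts:
  x1 = 5/2, x2 = 0: L1 = 5/2
  x1 = 0, x2 = 5/2: L1 = 5/2
x* = (5/2, 0)
||x*||_1 = 5/2.

5/2


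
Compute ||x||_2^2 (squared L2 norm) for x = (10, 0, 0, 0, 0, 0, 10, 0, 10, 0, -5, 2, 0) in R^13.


Non-zero entries: [(0, 10), (6, 10), (8, 10), (10, -5), (11, 2)]
Squares: [100, 100, 100, 25, 4]
||x||_2^2 = sum = 329.

329


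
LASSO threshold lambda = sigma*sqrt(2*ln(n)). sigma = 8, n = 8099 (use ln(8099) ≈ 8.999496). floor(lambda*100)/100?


ln(8099) ≈ 8.999496.
2*ln(n) ≈ 17.998992.
sqrt(2*ln(n)) ≈ sqrt(17.998992) ≈ 4.242522.
lambda ≈ 8*4.242522 = 33.940176.
floor(lambda*100)/100 = 33.94.

33.94


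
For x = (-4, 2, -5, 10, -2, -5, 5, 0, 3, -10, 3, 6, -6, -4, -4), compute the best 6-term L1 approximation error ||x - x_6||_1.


Sorted |x_i| descending: [10, 10, 6, 6, 5, 5, 5, 4, 4, 4, 3, 3, 2, 2, 0]
Keep top 6: [10, 10, 6, 6, 5, 5]
Tail entries: [5, 4, 4, 4, 3, 3, 2, 2, 0]
L1 error = sum of tail = 27.

27


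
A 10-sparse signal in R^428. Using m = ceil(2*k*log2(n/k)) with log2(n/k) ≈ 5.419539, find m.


log2(n/k) = log2(428/10) ≈ 5.419539.
2*k*log2(n/k) ≈ 2*10*5.419539 = 108.39078.
m = ceil(108.39078) = 109.

109


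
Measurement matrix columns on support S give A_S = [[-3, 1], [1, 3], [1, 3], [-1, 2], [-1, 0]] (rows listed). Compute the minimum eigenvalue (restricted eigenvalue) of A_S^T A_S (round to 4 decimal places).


A_S^T A_S = [[13, 1], [1, 23]].
trace = 36.
det = 298.
disc = trace^2 - 4*det = 1296 - 4*298 = 104.
sqrt(104) ≈ 10.198039.
lam_min = (36 - sqrt(104))/2 ≈ (36 - 10.198039)/2 = 12.9009805 ≈ 12.9010.

12.9010


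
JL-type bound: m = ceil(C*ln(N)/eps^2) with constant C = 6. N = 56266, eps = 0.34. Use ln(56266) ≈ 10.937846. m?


ln(56266) ≈ 10.937846.
eps^2 = 0.34^2 = 0.1156.
C*ln(N)/eps^2 ≈ 6*10.937846/0.1156 ≈ 567.7083.
m = ceil(567.7083) = 568.

568


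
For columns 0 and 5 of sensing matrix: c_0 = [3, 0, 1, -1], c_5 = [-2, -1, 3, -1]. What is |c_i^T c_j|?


Inner product: 3*-2 + 0*-1 + 1*3 + -1*-1
Products: [-6, 0, 3, 1]
Sum = -2.
|dot| = 2.

2


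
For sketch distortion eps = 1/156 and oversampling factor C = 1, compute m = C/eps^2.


1/eps = 156.
(1/eps)^2 = 24336.
m = 1*24336 = 24336.

24336


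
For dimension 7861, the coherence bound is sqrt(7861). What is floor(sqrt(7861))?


88^2 = 7744 <= 7861 < 7921 = 89^2, so 88 <= sqrt(7861) < 89.
floor(sqrt(7861)) = 88.

88


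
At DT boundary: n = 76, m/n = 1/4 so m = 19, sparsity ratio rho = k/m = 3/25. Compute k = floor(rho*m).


m = 1/4*76 = 19.
rho = 3/25.
rho*m = 3/25*19 = 2.28.
k = floor(2.28) = 2.

2


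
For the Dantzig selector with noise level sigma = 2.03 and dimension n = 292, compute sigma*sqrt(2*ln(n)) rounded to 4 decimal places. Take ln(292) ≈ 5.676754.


ln(292) ≈ 5.676754.
2*ln(n) ≈ 11.353508.
sqrt(2*ln(n)) ≈ sqrt(11.353508) ≈ 3.369497.
threshold ≈ 2.03*3.369497 = 6.84007891 ≈ 6.8401.

6.8401


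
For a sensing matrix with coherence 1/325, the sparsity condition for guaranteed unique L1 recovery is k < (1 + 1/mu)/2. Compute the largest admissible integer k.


1/mu = 325.
1 + 1/mu = 326.
(1 + 1/mu)/2 = 163 is an integer and the inequality is strict, so k_max = 163 - 1 = 162.

162


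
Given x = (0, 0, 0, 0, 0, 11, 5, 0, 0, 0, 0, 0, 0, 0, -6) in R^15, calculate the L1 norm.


Non-zero entries: [(5, 11), (6, 5), (14, -6)]
Absolute values: [11, 5, 6]
||x||_1 = sum = 22.

22


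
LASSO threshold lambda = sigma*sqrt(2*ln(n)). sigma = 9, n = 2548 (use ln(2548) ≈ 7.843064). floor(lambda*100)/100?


ln(2548) ≈ 7.843064.
2*ln(n) ≈ 15.686128.
sqrt(2*ln(n)) ≈ sqrt(15.686128) ≈ 3.960572.
lambda ≈ 9*3.960572 = 35.645148.
floor(lambda*100)/100 = 35.64.

35.64


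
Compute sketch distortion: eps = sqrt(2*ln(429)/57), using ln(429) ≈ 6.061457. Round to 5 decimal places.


ln(429) ≈ 6.061457.
2*ln(N)/m ≈ 2*6.061457/57 ≈ 0.2126827.
eps = sqrt(0.2126827) ≈ 0.4611753 ≈ 0.46118.

0.46118


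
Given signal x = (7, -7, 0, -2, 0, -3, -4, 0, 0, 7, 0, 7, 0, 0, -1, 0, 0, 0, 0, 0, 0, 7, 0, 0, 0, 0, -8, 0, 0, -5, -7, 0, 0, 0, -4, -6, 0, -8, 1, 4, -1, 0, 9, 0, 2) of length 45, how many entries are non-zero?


Non-zero positions: [0, 1, 3, 5, 6, 9, 11, 14, 21, 26, 29, 30, 34, 35, 37, 38, 39, 40, 42, 44].
Sparsity = 20.

20


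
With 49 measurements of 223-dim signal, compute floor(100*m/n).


100*m/n = 100*49/223 ≈ 21.9731.
floor = 21.

21


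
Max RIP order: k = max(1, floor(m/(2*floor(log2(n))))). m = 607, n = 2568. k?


floor(log2(2568)) = 11.
2*11 = 22.
m/(2*floor(log2(n))) = 607/22 ≈ 27.5909.
floor = 27.
k = max(1, 27) = 27.

27


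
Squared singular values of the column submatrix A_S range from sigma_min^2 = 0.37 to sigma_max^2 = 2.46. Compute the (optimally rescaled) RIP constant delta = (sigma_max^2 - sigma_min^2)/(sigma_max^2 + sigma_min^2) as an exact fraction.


lambda_max - lambda_min = 2.46 - 0.37 = 2.09.
lambda_max + lambda_min = 2.46 + 0.37 = 2.83.
delta = 2.09/2.83 = 209/283.

209/283


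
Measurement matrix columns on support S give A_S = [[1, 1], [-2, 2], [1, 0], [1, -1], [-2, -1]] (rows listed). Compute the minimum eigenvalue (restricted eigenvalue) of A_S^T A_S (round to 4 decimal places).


A_S^T A_S = [[11, -2], [-2, 7]].
trace = 18.
det = 73.
disc = trace^2 - 4*det = 324 - 4*73 = 32.
sqrt(32) ≈ 5.656854.
lam_min = (18 - sqrt(32))/2 ≈ (18 - 5.656854)/2 = 6.171573 ≈ 6.1716.

6.1716


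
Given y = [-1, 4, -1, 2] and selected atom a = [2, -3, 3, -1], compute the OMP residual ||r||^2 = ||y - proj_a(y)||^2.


a^T a = 23.
a^T y = -19.
coeff = -19/23 = -19/23.
||r||^2 = 145/23.

145/23


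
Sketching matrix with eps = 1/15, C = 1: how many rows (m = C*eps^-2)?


1/eps = 15.
(1/eps)^2 = 225.
m = 1*225 = 225.

225


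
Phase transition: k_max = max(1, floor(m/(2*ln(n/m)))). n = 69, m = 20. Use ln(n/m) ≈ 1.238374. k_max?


n/m = 69/20.
ln(n/m) ≈ 1.238374.
2*ln(n/m) ≈ 2.476748.
m/(2*ln(n/m)) ≈ 20/2.476748 ≈ 8.0751.
floor = 8.
k_max = max(1, 8) = 8.

8


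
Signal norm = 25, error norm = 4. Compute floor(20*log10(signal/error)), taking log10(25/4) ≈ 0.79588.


||x||/||e|| = 25/4.
log10(25/4) ≈ 0.79588.
20*log10(||x||/||e||) ≈ 20*0.79588 = 15.9176.
floor(15.9176) = 15.

15


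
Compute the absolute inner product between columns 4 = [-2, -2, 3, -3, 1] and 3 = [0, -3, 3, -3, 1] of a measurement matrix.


Inner product: -2*0 + -2*-3 + 3*3 + -3*-3 + 1*1
Products: [0, 6, 9, 9, 1]
Sum = 25.
|dot| = 25.

25


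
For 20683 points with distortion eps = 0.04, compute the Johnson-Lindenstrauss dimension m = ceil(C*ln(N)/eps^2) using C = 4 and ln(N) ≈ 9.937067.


ln(20683) ≈ 9.937067.
eps^2 = 0.04^2 = 0.0016.
C*ln(N)/eps^2 ≈ 4*9.937067/0.0016 ≈ 24842.6675.
m = ceil(24842.6675) = 24843.

24843


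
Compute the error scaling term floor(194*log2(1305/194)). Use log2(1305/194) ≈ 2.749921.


log2(n/k) = log2(1305/194) ≈ 2.749921.
k*log2(n/k) ≈ 194*2.749921 = 533.484674.
floor(533.484674) = 533.

533


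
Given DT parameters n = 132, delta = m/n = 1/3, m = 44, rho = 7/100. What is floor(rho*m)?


m = 1/3*132 = 44.
rho = 7/100.
rho*m = 7/100*44 = 3.08.
k = floor(3.08) = 3.

3


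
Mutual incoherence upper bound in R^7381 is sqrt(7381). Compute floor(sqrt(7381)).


85^2 = 7225 <= 7381 < 7396 = 86^2, so 85 <= sqrt(7381) < 86.
floor(sqrt(7381)) = 85.

85


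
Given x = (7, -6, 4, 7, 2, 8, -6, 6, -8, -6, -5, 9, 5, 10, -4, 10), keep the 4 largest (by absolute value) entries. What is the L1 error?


Sorted |x_i| descending: [10, 10, 9, 8, 8, 7, 7, 6, 6, 6, 6, 5, 5, 4, 4, 2]
Keep top 4: [10, 10, 9, 8]
Tail entries: [8, 7, 7, 6, 6, 6, 6, 5, 5, 4, 4, 2]
L1 error = sum of tail = 66.

66


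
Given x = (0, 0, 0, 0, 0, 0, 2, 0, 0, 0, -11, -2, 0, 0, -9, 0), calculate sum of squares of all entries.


Non-zero entries: [(6, 2), (10, -11), (11, -2), (14, -9)]
Squares: [4, 121, 4, 81]
||x||_2^2 = sum = 210.

210


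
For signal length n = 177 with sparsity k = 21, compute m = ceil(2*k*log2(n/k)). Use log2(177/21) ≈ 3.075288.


log2(n/k) = log2(177/21) ≈ 3.075288.
2*k*log2(n/k) ≈ 2*21*3.075288 = 129.162096.
m = ceil(129.162096) = 130.

130


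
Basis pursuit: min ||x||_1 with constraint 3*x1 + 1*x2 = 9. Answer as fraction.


Axis intercepts:
  x1 = 3, x2 = 0: L1 = 3
  x1 = 0, x2 = 9: L1 = 9
x* = (3, 0)
||x*||_1 = 3.

3


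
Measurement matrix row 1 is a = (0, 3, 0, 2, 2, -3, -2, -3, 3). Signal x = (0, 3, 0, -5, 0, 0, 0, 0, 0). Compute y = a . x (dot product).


Non-zero terms: ['3*3', '2*-5']
Products: [9, -10]
y = sum = -1.

-1


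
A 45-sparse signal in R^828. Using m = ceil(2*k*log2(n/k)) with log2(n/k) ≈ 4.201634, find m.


log2(n/k) = log2(828/45) ≈ 4.201634.
2*k*log2(n/k) ≈ 2*45*4.201634 = 378.14706.
m = ceil(378.14706) = 379.

379


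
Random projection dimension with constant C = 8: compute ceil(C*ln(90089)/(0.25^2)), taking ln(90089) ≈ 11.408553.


ln(90089) ≈ 11.408553.
eps^2 = 0.25^2 = 0.0625.
C*ln(N)/eps^2 ≈ 8*11.408553/0.0625 ≈ 1460.2948.
m = ceil(1460.2948) = 1461.

1461


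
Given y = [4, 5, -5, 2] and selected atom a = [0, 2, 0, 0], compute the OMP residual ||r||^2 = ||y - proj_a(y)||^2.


a^T a = 4.
a^T y = 10.
coeff = 10/4 = 5/2.
||r||^2 = 45.

45


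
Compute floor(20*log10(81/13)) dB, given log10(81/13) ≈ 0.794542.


||x||/||e|| = 81/13.
log10(81/13) ≈ 0.794542.
20*log10(||x||/||e||) ≈ 20*0.794542 = 15.89084.
floor(15.89084) = 15.

15


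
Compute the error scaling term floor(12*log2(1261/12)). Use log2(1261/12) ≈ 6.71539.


log2(n/k) = log2(1261/12) ≈ 6.71539.
k*log2(n/k) ≈ 12*6.71539 = 80.58468.
floor(80.58468) = 80.

80


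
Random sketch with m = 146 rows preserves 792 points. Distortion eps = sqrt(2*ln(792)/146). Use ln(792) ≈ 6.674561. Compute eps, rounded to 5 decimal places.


ln(792) ≈ 6.674561.
2*ln(N)/m ≈ 2*6.674561/146 ≈ 0.09143234.
eps = sqrt(0.09143234) ≈ 0.3023778 ≈ 0.30238.

0.30238


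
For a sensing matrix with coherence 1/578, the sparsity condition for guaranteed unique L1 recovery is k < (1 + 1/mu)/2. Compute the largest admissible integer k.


1/mu = 578.
1 + 1/mu = 579.
(1 + 1/mu)/2 = 289.5 is not an integer, so k_max = floor(289.5) = 289.

289


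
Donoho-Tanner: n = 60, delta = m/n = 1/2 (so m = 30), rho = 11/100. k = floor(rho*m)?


m = 1/2*60 = 30.
rho = 11/100.
rho*m = 11/100*30 = 3.3.
k = floor(3.3) = 3.

3


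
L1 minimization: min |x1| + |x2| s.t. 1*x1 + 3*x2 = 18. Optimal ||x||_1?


Axis intercepts:
  x1 = 18, x2 = 0: L1 = 18
  x1 = 0, x2 = 6: L1 = 6
x* = (0, 6)
||x*||_1 = 6.

6


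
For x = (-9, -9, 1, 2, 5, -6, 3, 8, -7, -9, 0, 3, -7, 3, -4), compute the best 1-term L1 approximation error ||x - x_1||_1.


Sorted |x_i| descending: [9, 9, 9, 8, 7, 7, 6, 5, 4, 3, 3, 3, 2, 1, 0]
Keep top 1: [9]
Tail entries: [9, 9, 8, 7, 7, 6, 5, 4, 3, 3, 3, 2, 1, 0]
L1 error = sum of tail = 67.

67


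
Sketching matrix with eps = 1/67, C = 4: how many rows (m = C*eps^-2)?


1/eps = 67.
(1/eps)^2 = 4489.
m = 4*4489 = 17956.

17956


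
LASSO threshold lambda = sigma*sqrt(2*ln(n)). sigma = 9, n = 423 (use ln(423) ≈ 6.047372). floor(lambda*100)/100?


ln(423) ≈ 6.047372.
2*ln(n) ≈ 12.094744.
sqrt(2*ln(n)) ≈ sqrt(12.094744) ≈ 3.47775.
lambda ≈ 9*3.47775 = 31.29975.
floor(lambda*100)/100 = 31.29.

31.29


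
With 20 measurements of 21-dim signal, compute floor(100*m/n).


100*m/n = 100*20/21 ≈ 95.2381.
floor = 95.

95


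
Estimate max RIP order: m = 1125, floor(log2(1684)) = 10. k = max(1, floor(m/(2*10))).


floor(log2(1684)) = 10.
2*10 = 20.
m/(2*floor(log2(n))) = 1125/20 ≈ 56.25.
floor = 56.
k = max(1, 56) = 56.

56


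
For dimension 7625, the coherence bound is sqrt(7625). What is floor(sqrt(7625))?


87^2 = 7569 <= 7625 < 7744 = 88^2, so 87 <= sqrt(7625) < 88.
floor(sqrt(7625)) = 87.

87


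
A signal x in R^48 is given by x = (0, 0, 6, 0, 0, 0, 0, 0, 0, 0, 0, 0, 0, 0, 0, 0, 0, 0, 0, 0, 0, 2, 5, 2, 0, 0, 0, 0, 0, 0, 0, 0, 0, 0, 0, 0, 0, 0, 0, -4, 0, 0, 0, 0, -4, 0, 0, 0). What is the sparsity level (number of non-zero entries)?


Non-zero positions: [2, 21, 22, 23, 39, 44].
Sparsity = 6.

6


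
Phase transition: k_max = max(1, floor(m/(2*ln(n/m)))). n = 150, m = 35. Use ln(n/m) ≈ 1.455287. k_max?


n/m = 150/35 = 30/7.
ln(n/m) ≈ 1.455287.
2*ln(n/m) ≈ 2.910574.
m/(2*ln(n/m)) ≈ 35/2.910574 ≈ 12.0251.
floor = 12.
k_max = max(1, 12) = 12.

12


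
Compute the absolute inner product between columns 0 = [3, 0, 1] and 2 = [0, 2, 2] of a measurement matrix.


Inner product: 3*0 + 0*2 + 1*2
Products: [0, 0, 2]
Sum = 2.
|dot| = 2.

2


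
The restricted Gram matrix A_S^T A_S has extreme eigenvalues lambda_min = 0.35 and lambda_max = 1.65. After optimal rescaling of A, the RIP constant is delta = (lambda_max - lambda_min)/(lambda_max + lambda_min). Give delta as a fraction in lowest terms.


lambda_max - lambda_min = 1.65 - 0.35 = 1.30.
lambda_max + lambda_min = 1.65 + 0.35 = 2.00.
delta = 1.30/2.00 = 130/200 = 13/20.

13/20


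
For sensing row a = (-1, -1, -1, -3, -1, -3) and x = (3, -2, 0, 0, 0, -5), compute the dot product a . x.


Non-zero terms: ['-1*3', '-1*-2', '-3*-5']
Products: [-3, 2, 15]
y = sum = 14.

14


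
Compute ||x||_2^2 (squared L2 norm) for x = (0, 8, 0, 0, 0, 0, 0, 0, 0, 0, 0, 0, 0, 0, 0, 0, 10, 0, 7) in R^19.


Non-zero entries: [(1, 8), (16, 10), (18, 7)]
Squares: [64, 100, 49]
||x||_2^2 = sum = 213.

213
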